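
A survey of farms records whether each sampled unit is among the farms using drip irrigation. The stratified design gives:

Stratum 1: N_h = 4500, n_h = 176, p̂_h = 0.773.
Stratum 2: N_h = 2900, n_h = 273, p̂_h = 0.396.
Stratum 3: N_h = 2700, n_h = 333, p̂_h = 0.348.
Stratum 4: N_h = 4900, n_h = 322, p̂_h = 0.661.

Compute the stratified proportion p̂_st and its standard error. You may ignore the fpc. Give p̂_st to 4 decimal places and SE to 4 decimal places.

p̂_st ≈ 0.5870, SE ≈ 0.0148

N = 15000; stratum weights W_h = N_h/N.
p̂_st = Σ W_h p̂_h = (4500·0.773 + 2900·0.396 + 2700·0.348 + 4900·0.661)/15000 = 0.58703
V̂(p̂_st) = Σ W_h² p̂_h(1−p̂_h)/(n_h−1):
  stratum 1: (4500/15000)²·0.773·0.227/175 = 9.02422e-05
  stratum 2: (2900/15000)²·0.396·0.604/272 = 3.28683e-05
  stratum 3: (2700/15000)²·0.348·0.652/332 = 2.21429e-05
  stratum 4: (4900/15000)²·0.661·0.339/321 = 7.44913e-05
V̂(p̂_st) = 0.000219745; SE = √V̂ = 0.0148238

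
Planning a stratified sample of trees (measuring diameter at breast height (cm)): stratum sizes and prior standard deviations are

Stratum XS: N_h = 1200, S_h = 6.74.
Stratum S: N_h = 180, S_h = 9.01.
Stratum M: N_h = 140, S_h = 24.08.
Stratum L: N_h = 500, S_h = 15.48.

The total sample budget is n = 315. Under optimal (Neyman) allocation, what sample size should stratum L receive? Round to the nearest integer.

117

Neyman allocation: n_h = n · N_h S_h / Σ N_i S_i, with n = 315.
  stratum XS: N_h·S_h = 1200·6.74 = 8088.00
  stratum S: N_h·S_h = 180·9.01 = 1621.80
  stratum M: N_h·S_h = 140·24.08 = 3371.20
  stratum L: N_h·S_h = 500·15.48 = 7740.00
Σ N_h S_h = 20821.00
n for stratum L = 315·7740.00/20821.00 = 117.098 → 117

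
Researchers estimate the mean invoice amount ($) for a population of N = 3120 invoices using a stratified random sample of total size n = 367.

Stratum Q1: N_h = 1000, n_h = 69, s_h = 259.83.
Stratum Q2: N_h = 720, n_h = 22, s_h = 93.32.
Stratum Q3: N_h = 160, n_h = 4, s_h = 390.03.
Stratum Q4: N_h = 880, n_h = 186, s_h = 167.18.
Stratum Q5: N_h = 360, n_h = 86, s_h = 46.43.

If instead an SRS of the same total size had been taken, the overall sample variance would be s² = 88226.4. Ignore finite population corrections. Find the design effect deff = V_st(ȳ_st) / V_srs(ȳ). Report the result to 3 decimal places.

deff ≈ 0.973

V̂(ȳ_st) = Σ W_h² s_h²/n_h, with W_h = N_h/N and N = 3120:
  stratum Q1: (1000/3120)²·259.83²/69 = 100.513
  stratum Q2: (720/3120)²·93.32²/22 = 21.0806
  stratum Q3: (160/3120)²·390.03²/4 = 100.015
  stratum Q4: (880/3120)²·167.18²/186 = 11.954
  stratum Q5: (360/3120)²·46.43²/86 = 0.33373
V_st = 233.896
V_srs = s²/n = 88226.4/367 = 240.399
deff = V_st / V_srs = 233.896/240.399 = 0.9730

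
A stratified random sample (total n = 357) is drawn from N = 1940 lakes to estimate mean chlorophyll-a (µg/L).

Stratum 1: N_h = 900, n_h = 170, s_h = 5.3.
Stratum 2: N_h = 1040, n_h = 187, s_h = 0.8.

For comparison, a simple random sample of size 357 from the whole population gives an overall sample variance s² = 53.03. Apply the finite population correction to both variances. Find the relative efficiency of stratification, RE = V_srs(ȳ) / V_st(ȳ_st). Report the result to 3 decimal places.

RE ≈ 4.088

V̂(ȳ_st) = Σ W_h² (1 − n_h/N_h) s_h²/n_h, with W_h = N_h/N and N = 1940:
  stratum 1: (900/1940)²·(1 − 170/900)·5.3²/170 = 0.0288446
  stratum 2: (1040/1940)²·(1 − 187/1040)·0.8²/187 = 0.00080671
V_st = 0.0296513
V_srs = (1 − 357/1940)·53.03/357 = 0.121208
Relative efficiency = V_srs / V_st = 0.121208/0.0296513 = 4.0878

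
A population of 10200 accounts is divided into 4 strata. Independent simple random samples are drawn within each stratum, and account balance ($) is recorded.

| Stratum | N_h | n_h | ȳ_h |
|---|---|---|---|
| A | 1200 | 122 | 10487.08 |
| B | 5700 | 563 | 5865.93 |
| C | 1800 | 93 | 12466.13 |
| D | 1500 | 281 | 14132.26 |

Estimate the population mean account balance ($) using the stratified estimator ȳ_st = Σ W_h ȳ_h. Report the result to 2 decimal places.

ȳ_st ≈ 8789.97

N = Σ N_h = 10200. Stratum weights W_h = N_h/N.
ȳ_st = (1200·10487.08 + 5700·5865.93 + 1800·12466.13 + 1500·14132.26) / 10200 = 8789.9726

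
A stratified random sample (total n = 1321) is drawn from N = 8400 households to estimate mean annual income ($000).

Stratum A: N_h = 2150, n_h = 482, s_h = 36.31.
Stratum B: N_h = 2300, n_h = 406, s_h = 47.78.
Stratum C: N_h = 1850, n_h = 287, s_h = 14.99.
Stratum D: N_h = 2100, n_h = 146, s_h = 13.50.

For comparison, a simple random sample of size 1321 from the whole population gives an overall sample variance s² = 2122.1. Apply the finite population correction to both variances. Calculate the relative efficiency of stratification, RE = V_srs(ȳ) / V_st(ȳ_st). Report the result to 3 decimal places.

V̂(ȳ_st) = Σ W_h² (1 − n_h/N_h) s_h²/n_h, with W_h = N_h/N and N = 8400:
  stratum A: (2150/8400)²·(1 − 482/2150)·36.31²/482 = 0.139021
  stratum B: (2300/8400)²·(1 − 406/2300)·47.78²/406 = 0.347149
  stratum C: (1850/8400)²·(1 − 287/1850)·14.99²/287 = 0.0320844
  stratum D: (2100/8400)²·(1 − 146/2100)·13.50²/146 = 0.0725939
V_st = 0.590848
V_srs = (1 − 1321/8400)·2122.1/1321 = 1.3538
Relative efficiency = V_srs / V_st = 1.3538/0.590848 = 2.2913

RE ≈ 2.291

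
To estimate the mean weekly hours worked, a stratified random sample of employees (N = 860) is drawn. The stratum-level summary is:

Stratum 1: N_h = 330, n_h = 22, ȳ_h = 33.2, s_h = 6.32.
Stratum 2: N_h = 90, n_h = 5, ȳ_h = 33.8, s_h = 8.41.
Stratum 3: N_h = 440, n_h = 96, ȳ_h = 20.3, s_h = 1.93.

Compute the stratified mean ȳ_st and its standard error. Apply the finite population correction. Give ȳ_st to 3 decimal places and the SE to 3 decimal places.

ȳ_st = Σ W_h ȳ_h = (330·33.2 + 90·33.8 + 440·20.3)/860 = 26.66279
V̂(ȳ_st) = Σ W_h² (1 − n_h/N_h) s_h²/n_h, with W_h = N_h/N and N = 860:
  stratum 1: (330/860)²·(1 − 22/330)·6.32²/22 = 0.249505
  stratum 2: (90/860)²·(1 − 5/90)·8.41²/5 = 0.146314
  stratum 3: (440/860)²·(1 − 96/440)·1.93²/96 = 0.00794068
V̂(ȳ_st) = 0.40376
SE(ȳ_st) = √0.40376 = 0.635421

ȳ_st ≈ 26.663, SE ≈ 0.635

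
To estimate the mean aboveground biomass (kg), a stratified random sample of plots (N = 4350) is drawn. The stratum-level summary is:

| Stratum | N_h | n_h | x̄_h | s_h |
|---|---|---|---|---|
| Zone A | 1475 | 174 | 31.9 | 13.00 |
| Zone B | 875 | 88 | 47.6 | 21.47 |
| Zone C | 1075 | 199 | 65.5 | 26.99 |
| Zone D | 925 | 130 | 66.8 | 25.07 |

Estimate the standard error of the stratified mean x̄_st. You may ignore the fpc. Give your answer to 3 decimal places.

SE(x̄_st) ≈ 0.875

V̂(x̄_st) = Σ W_h² s_h²/n_h, with W_h = N_h/N and N = 4350:
  stratum Zone A: (1475/4350)²·13.00²/174 = 0.111672
  stratum Zone B: (875/4350)²·21.47²/88 = 0.211943
  stratum Zone C: (1075/4350)²·26.99²/199 = 0.223558
  stratum Zone D: (925/4350)²·25.07²/130 = 0.21861
V̂(x̄_st) = 0.765783
SE(x̄_st) = √0.765783 = 0.87509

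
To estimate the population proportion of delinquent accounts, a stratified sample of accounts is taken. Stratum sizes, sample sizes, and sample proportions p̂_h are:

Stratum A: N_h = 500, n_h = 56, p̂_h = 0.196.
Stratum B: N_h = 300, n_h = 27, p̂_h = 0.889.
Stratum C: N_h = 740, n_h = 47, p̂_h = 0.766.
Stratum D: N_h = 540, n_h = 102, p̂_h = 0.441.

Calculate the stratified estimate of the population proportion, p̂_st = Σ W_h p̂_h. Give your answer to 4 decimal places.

N = 2080; stratum weights W_h = N_h/N.
p̂_st = Σ W_h p̂_h = (500·0.196 + 300·0.889 + 740·0.766 + 540·0.441)/2080 = 0.56235

p̂_st ≈ 0.5623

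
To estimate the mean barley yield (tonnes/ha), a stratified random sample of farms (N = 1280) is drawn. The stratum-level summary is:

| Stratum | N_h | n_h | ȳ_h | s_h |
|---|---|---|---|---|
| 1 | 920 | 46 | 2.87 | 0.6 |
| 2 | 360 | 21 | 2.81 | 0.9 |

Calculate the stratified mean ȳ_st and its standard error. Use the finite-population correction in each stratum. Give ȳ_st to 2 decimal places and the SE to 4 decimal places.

ȳ_st = Σ W_h ȳ_h = (920·2.87 + 360·2.81)/1280 = 2.85312
V̂(ȳ_st) = Σ W_h² (1 − n_h/N_h) s_h²/n_h, with W_h = N_h/N and N = 1280:
  stratum 1: (920/1280)²·(1 − 46/920)·0.6²/46 = 0.00384082
  stratum 2: (360/1280)²·(1 − 21/360)·0.9²/21 = 0.00287308
V̂(ȳ_st) = 0.0067139
SE(ȳ_st) = √0.0067139 = 0.0819384

ȳ_st ≈ 2.85, SE ≈ 0.0819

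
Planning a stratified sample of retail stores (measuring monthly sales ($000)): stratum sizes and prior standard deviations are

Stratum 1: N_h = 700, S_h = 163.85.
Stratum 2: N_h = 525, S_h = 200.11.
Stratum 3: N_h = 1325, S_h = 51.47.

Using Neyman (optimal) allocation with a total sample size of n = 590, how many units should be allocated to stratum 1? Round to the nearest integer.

Neyman allocation: n_h = n · N_h S_h / Σ N_i S_i, with n = 590.
  stratum 1: N_h·S_h = 700·163.85 = 114695.00
  stratum 2: N_h·S_h = 525·200.11 = 105057.75
  stratum 3: N_h·S_h = 1325·51.47 = 68197.75
Σ N_h S_h = 287950.50
n for stratum 1 = 590·114695.00/287950.50 = 235.006 → 235

235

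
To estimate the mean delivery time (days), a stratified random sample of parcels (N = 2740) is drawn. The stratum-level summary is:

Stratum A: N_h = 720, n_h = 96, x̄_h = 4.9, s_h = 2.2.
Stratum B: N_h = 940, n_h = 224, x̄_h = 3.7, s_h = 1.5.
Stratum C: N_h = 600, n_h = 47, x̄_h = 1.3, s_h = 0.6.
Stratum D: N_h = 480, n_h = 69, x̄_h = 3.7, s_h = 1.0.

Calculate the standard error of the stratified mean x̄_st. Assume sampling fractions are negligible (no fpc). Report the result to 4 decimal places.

V̂(x̄_st) = Σ W_h² s_h²/n_h, with W_h = N_h/N and N = 2740:
  stratum A: (720/2740)²·2.2²/96 = 0.00348127
  stratum B: (940/2740)²·1.5²/224 = 0.00118219
  stratum C: (600/2740)²·0.6²/47 = 0.000367287
  stratum D: (480/2740)²·1.0²/69 = 0.000444767
V̂(x̄_st) = 0.00547552
SE(x̄_st) = √0.00547552 = 0.0739968

SE(x̄_st) ≈ 0.0740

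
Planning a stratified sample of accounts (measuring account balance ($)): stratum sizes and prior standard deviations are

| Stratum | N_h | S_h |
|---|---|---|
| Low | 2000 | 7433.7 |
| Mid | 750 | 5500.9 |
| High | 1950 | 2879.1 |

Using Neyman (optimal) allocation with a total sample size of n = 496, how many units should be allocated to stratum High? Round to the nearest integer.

113

Neyman allocation: n_h = n · N_h S_h / Σ N_i S_i, with n = 496.
  stratum Low: N_h·S_h = 2000·7433.7 = 14867400.00
  stratum Mid: N_h·S_h = 750·5500.9 = 4125675.00
  stratum High: N_h·S_h = 1950·2879.1 = 5614245.00
Σ N_h S_h = 24607320.00
n for stratum High = 496·5614245.00/24607320.00 = 113.164 → 113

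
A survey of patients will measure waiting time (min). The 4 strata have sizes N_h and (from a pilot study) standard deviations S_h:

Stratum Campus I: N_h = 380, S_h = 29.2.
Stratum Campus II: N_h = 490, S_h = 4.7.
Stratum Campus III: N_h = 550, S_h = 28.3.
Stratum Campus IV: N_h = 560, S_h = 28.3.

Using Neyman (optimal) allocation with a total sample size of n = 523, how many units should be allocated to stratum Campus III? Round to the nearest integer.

182

Neyman allocation: n_h = n · N_h S_h / Σ N_i S_i, with n = 523.
  stratum Campus I: N_h·S_h = 380·29.2 = 11096.00
  stratum Campus II: N_h·S_h = 490·4.7 = 2303.00
  stratum Campus III: N_h·S_h = 550·28.3 = 15565.00
  stratum Campus IV: N_h·S_h = 560·28.3 = 15848.00
Σ N_h S_h = 44812.00
n for stratum Campus III = 523·15565.00/44812.00 = 181.659 → 182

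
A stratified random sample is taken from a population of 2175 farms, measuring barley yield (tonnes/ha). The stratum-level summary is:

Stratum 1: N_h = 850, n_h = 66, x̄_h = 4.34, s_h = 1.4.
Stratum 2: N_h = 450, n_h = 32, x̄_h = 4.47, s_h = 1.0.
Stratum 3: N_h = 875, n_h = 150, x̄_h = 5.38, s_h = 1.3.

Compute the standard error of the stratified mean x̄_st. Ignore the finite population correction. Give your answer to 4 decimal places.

SE(x̄_st) ≈ 0.0877

V̂(x̄_st) = Σ W_h² s_h²/n_h, with W_h = N_h/N and N = 2175:
  stratum 1: (850/2175)²·1.4²/66 = 0.00453557
  stratum 2: (450/2175)²·1.0²/32 = 0.00133769
  stratum 3: (875/2175)²·1.3²/150 = 0.00182345
V̂(x̄_st) = 0.00769671
SE(x̄_st) = √0.00769671 = 0.0877309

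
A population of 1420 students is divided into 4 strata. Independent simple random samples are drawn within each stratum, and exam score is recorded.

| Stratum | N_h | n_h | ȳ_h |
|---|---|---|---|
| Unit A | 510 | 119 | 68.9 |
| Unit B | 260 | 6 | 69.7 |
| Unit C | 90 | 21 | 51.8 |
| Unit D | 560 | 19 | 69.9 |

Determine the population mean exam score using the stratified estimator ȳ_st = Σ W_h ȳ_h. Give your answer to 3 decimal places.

N = Σ N_h = 1420. Stratum weights W_h = N_h/N.
ȳ_st = (510·68.9 + 260·69.7 + 90·51.8 + 560·69.9) / 1420 = 68.35704

ȳ_st ≈ 68.357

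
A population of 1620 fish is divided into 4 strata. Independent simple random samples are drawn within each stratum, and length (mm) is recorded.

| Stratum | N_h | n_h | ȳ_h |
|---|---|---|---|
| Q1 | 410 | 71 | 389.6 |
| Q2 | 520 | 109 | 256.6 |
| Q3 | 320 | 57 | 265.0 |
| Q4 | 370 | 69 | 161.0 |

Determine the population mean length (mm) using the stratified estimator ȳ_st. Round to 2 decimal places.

ȳ_st ≈ 270.09

N = Σ N_h = 1620. Stratum weights W_h = N_h/N.
ȳ_st = (410·389.6 + 520·256.6 + 320·265.0 + 370·161.0) / 1620 = 270.0852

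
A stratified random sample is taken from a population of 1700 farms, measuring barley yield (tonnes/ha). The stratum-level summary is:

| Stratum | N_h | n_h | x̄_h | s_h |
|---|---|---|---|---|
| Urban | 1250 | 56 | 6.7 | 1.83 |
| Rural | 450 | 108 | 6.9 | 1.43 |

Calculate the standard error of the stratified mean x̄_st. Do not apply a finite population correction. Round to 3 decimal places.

V̂(x̄_st) = Σ W_h² s_h²/n_h, with W_h = N_h/N and N = 1700:
  stratum Urban: (1250/1700)²·1.83²/56 = 0.0323323
  stratum Rural: (450/1700)²·1.43²/108 = 0.00132671
V̂(x̄_st) = 0.033659
SE(x̄_st) = √0.033659 = 0.183464

SE(x̄_st) ≈ 0.183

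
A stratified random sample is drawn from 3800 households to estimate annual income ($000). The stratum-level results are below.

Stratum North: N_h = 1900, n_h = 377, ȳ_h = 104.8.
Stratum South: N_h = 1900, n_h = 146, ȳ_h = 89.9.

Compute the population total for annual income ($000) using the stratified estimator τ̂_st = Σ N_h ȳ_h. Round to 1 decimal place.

τ̂_st ≈ 369930.0

τ̂_st = Σ N_h ȳ_h = 1900·104.8 + 1900·89.9 = 369930.0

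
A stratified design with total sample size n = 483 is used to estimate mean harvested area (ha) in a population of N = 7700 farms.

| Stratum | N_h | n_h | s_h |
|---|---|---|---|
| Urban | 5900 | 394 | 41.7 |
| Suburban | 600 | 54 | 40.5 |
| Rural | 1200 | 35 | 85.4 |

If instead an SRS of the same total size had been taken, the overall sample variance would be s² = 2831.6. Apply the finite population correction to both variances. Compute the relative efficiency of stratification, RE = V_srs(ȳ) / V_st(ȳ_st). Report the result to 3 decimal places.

V̂(ȳ_st) = Σ W_h² (1 − n_h/N_h) s_h²/n_h, with W_h = N_h/N and N = 7700:
  stratum Urban: (5900/7700)²·(1 − 394/5900)·41.7²/394 = 2.41815
  stratum Suburban: (600/7700)²·(1 − 54/600)·40.5²/54 = 0.167834
  stratum Rural: (1200/7700)²·(1 − 35/1200)·85.4²/35 = 4.9133
V_st = 7.49928
V_srs = (1 − 483/7700)·2831.6/483 = 5.49479
Relative efficiency = V_srs / V_st = 5.49479/7.49928 = 0.7327

RE ≈ 0.733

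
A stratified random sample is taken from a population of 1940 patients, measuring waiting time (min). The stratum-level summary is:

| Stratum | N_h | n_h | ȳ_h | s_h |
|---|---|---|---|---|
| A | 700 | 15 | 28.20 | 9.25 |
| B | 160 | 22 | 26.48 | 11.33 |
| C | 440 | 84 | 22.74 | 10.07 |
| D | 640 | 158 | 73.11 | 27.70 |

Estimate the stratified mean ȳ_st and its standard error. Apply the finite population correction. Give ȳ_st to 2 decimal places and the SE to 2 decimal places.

ȳ_st ≈ 41.64, SE ≈ 1.10

ȳ_st = Σ W_h ȳ_h = (700·28.20 + 160·26.48 + 440·22.74 + 640·73.11)/1940 = 41.63546
V̂(ȳ_st) = Σ W_h² (1 − n_h/N_h) s_h²/n_h, with W_h = N_h/N and N = 1940:
  stratum A: (700/1940)²·(1 − 15/700)·9.25²/15 = 0.726737
  stratum B: (160/1940)²·(1 − 22/160)·11.33²/22 = 0.034232
  stratum C: (440/1940)²·(1 − 84/440)·10.07²/84 = 0.0502434
  stratum D: (640/1940)²·(1 − 158/640)·27.70²/158 = 0.398039
V̂(ȳ_st) = 1.20925
SE(ȳ_st) = √1.20925 = 1.09966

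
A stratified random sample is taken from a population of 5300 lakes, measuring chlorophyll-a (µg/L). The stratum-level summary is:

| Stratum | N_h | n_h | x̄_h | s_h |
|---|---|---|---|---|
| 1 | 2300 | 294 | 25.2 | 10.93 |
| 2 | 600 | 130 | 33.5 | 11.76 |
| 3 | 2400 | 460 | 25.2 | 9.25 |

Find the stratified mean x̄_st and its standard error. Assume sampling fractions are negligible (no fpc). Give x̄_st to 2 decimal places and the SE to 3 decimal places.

x̄_st ≈ 26.14, SE ≈ 0.358

x̄_st = Σ W_h x̄_h = (2300·25.2 + 600·33.5 + 2400·25.2)/5300 = 26.13962
V̂(x̄_st) = Σ W_h² s_h²/n_h, with W_h = N_h/N and N = 5300:
  stratum 1: (2300/5300)²·10.93²/294 = 0.0765239
  stratum 2: (600/5300)²·11.76²/130 = 0.013634
  stratum 3: (2400/5300)²·9.25²/460 = 0.0381414
V̂(x̄_st) = 0.128299
SE(x̄_st) = √0.128299 = 0.358189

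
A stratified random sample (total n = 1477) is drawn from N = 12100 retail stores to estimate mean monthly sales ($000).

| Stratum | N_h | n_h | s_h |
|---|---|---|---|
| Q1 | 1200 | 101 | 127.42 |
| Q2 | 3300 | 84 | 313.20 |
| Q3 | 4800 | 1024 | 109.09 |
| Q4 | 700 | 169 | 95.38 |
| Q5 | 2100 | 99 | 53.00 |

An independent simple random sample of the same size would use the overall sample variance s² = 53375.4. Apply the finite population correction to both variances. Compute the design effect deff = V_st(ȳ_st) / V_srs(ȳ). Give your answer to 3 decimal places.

deff ≈ 2.789

V̂(ȳ_st) = Σ W_h² (1 − n_h/N_h) s_h²/n_h, with W_h = N_h/N and N = 12100:
  stratum Q1: (1200/12100)²·(1 − 101/1200)·127.42²/101 = 1.44798
  stratum Q2: (3300/12100)²·(1 − 84/3300)·313.20²/84 = 84.6493
  stratum Q3: (4800/12100)²·(1 − 1024/4800)·109.09²/1024 = 1.43871
  stratum Q4: (700/12100)²·(1 − 169/700)·95.38²/169 = 0.136663
  stratum Q5: (2100/12100)²·(1 − 99/2100)·53.00²/99 = 0.814352
V_st = 88.487
V_srs = (1 − 1477/12100)·53375.4/1477 = 31.7265
deff = V_st / V_srs = 88.487/31.7265 = 2.7891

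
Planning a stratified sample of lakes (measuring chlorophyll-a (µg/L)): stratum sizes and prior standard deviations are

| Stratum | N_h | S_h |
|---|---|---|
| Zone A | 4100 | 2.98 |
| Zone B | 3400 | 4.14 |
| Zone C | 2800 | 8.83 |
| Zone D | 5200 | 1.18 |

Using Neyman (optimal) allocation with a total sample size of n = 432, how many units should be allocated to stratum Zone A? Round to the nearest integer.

92

Neyman allocation: n_h = n · N_h S_h / Σ N_i S_i, with n = 432.
  stratum Zone A: N_h·S_h = 4100·2.98 = 12218.00
  stratum Zone B: N_h·S_h = 3400·4.14 = 14076.00
  stratum Zone C: N_h·S_h = 2800·8.83 = 24724.00
  stratum Zone D: N_h·S_h = 5200·1.18 = 6136.00
Σ N_h S_h = 57154.00
n for stratum Zone A = 432·12218.00/57154.00 = 92.350 → 92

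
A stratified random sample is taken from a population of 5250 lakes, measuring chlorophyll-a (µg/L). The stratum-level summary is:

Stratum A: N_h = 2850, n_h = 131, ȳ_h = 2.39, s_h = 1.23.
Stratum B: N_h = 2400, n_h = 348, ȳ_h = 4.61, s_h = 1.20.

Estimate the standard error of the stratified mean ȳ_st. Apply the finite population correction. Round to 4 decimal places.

SE(ȳ_st) ≈ 0.0631

V̂(ȳ_st) = Σ W_h² (1 − n_h/N_h) s_h²/n_h, with W_h = N_h/N and N = 5250:
  stratum A: (2850/5250)²·(1 − 131/2850)·1.23²/131 = 0.00324694
  stratum B: (2400/5250)²·(1 − 348/2400)·1.20²/348 = 0.000739355
V̂(ȳ_st) = 0.0039863
SE(ȳ_st) = √0.0039863 = 0.0631371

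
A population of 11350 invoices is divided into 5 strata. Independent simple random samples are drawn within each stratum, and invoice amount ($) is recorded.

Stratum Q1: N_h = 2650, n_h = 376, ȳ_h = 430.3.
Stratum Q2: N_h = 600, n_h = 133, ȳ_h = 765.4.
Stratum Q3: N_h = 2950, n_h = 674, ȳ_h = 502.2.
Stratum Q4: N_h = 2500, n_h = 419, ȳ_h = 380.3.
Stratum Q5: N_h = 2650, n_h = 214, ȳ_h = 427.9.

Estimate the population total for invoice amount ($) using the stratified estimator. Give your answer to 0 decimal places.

τ̂_st ≈ 5165710

τ̂_st = Σ N_h ȳ_h = 2650·430.3 + 600·765.4 + 2950·502.2 + 2500·380.3 + 2650·427.9 = 5165710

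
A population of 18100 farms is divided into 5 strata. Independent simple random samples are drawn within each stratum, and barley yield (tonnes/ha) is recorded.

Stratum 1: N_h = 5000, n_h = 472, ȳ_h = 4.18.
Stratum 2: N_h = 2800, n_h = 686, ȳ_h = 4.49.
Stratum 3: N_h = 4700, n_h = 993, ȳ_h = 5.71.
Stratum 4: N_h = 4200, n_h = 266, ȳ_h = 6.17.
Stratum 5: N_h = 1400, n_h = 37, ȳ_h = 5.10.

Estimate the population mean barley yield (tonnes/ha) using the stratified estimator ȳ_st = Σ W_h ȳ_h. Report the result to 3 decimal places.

ȳ_st ≈ 5.158

N = Σ N_h = 18100. Stratum weights W_h = N_h/N.
ȳ_st = (5000·4.18 + 2800·4.49 + 4700·5.71 + 4200·6.17 + 1400·5.10) / 18100 = 5.15818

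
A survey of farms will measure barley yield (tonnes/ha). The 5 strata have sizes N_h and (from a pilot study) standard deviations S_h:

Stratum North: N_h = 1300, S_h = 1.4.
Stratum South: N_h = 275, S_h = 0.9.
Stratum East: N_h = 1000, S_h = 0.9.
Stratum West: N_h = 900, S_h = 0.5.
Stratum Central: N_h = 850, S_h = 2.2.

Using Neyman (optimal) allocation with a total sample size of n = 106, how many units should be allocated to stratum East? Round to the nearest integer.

Neyman allocation: n_h = n · N_h S_h / Σ N_i S_i, with n = 106.
  stratum North: N_h·S_h = 1300·1.4 = 1820.00
  stratum South: N_h·S_h = 275·0.9 = 247.50
  stratum East: N_h·S_h = 1000·0.9 = 900.00
  stratum West: N_h·S_h = 900·0.5 = 450.00
  stratum Central: N_h·S_h = 850·2.2 = 1870.00
Σ N_h S_h = 5287.50
n for stratum East = 106·900.00/5287.50 = 18.043 → 18

18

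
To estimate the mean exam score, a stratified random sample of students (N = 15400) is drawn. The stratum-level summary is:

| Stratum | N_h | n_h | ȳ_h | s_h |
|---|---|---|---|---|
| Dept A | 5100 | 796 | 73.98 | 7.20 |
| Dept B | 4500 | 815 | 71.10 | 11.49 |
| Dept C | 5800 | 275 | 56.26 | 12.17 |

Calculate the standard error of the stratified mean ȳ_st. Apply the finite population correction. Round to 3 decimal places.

V̂(ȳ_st) = Σ W_h² (1 − n_h/N_h) s_h²/n_h, with W_h = N_h/N and N = 15400:
  stratum Dept A: (5100/15400)²·(1 − 796/5100)·7.20²/796 = 0.00602772
  stratum Dept B: (4500/15400)²·(1 − 815/4500)·11.49²/815 = 0.0113264
  stratum Dept C: (5800/15400)²·(1 − 275/5800)·12.17²/275 = 0.0727725
V̂(ȳ_st) = 0.0901266
SE(ȳ_st) = √0.0901266 = 0.300211

SE(ȳ_st) ≈ 0.300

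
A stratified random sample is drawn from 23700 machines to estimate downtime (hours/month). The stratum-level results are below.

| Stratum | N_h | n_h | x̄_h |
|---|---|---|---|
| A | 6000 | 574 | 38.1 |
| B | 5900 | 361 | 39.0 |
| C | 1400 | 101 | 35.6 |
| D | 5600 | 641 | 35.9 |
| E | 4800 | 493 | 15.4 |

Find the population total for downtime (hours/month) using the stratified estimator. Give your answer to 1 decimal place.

τ̂_st = Σ N_h x̄_h = 6000·38.1 + 5900·39.0 + 1400·35.6 + 5600·35.9 + 4800·15.4 = 783500.0

τ̂_st ≈ 783500.0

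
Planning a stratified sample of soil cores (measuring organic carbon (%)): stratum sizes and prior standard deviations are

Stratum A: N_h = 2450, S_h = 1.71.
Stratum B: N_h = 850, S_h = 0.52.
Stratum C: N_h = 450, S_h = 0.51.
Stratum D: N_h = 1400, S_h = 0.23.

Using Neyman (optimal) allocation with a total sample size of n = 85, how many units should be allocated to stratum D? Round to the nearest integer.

Neyman allocation: n_h = n · N_h S_h / Σ N_i S_i, with n = 85.
  stratum A: N_h·S_h = 2450·1.71 = 4189.50
  stratum B: N_h·S_h = 850·0.52 = 442.00
  stratum C: N_h·S_h = 450·0.51 = 229.50
  stratum D: N_h·S_h = 1400·0.23 = 322.00
Σ N_h S_h = 5183.00
n for stratum D = 85·322.00/5183.00 = 5.281 → 5

5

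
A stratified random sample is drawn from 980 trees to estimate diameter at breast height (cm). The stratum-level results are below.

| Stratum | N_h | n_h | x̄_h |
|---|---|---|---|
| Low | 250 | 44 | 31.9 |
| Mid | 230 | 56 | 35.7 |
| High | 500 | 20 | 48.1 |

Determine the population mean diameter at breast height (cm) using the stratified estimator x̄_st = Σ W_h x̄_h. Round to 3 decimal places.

N = Σ N_h = 980. Stratum weights W_h = N_h/N.
x̄_st = (250·31.9 + 230·35.7 + 500·48.1) / 980 = 41.05714

x̄_st ≈ 41.057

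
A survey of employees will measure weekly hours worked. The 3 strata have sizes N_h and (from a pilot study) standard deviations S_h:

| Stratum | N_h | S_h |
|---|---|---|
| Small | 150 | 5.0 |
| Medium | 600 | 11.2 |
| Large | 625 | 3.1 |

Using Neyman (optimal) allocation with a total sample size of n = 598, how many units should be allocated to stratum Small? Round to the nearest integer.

Neyman allocation: n_h = n · N_h S_h / Σ N_i S_i, with n = 598.
  stratum Small: N_h·S_h = 150·5.0 = 750.00
  stratum Medium: N_h·S_h = 600·11.2 = 6720.00
  stratum Large: N_h·S_h = 625·3.1 = 1937.50
Σ N_h S_h = 9407.50
n for stratum Small = 598·750.00/9407.50 = 47.675 → 48

48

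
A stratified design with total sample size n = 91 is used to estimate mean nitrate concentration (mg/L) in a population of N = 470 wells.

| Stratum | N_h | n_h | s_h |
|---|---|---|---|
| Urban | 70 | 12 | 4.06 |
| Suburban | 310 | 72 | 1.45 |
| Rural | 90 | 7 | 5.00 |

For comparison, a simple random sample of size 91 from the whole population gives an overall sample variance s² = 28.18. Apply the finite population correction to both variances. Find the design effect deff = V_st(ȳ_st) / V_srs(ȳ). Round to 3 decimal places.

V̂(ȳ_st) = Σ W_h² (1 − n_h/N_h) s_h²/n_h, with W_h = N_h/N and N = 470:
  stratum Urban: (70/470)²·(1 − 12/70)·4.06²/12 = 0.0252465
  stratum Suburban: (310/470)²·(1 − 72/310)·1.45²/72 = 0.00975318
  stratum Rural: (90/470)²·(1 − 7/90)·5.00²/7 = 0.120772
V_st = 0.155772
V_srs = (1 − 91/470)·28.18/91 = 0.249713
deff = V_st / V_srs = 0.155772/0.249713 = 0.6238

deff ≈ 0.624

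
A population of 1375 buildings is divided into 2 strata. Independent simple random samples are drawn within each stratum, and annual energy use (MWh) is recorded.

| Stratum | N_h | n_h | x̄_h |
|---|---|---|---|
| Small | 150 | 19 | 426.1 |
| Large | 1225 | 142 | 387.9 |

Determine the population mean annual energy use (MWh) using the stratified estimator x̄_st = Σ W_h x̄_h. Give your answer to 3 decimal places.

x̄_st ≈ 392.067

N = Σ N_h = 1375. Stratum weights W_h = N_h/N.
x̄_st = (150·426.1 + 1225·387.9) / 1375 = 392.06727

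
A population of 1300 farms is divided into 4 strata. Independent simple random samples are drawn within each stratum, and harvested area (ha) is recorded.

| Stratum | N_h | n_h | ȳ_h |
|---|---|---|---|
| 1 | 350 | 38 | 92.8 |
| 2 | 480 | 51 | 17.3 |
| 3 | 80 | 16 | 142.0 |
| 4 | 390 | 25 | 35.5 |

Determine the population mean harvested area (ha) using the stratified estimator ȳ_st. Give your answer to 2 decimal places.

N = Σ N_h = 1300. Stratum weights W_h = N_h/N.
ȳ_st = (350·92.8 + 480·17.3 + 80·142.0 + 390·35.5) / 1300 = 50.7608

ȳ_st ≈ 50.76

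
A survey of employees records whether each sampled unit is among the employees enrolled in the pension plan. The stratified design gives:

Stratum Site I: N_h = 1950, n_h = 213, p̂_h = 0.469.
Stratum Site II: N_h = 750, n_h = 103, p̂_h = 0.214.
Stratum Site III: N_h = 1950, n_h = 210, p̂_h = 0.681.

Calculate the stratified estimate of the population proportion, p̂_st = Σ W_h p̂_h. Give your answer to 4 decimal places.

N = 4650; stratum weights W_h = N_h/N.
p̂_st = Σ W_h p̂_h = (1950·0.469 + 750·0.214 + 1950·0.681)/4650 = 0.51677

p̂_st ≈ 0.5168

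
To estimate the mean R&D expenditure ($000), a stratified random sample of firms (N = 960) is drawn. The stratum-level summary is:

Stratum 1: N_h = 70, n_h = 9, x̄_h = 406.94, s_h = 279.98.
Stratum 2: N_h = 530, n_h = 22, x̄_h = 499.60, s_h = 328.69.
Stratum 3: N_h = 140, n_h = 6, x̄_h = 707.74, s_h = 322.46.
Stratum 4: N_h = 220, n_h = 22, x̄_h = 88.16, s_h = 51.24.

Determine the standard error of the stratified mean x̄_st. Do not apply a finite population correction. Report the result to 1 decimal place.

SE(x̄_st) ≈ 43.8

V̂(x̄_st) = Σ W_h² s_h²/n_h, with W_h = N_h/N and N = 960:
  stratum 1: (70/960)²·279.98²/9 = 46.309
  stratum 2: (530/960)²·328.69²/22 = 1496.79
  stratum 3: (140/960)²·322.46²/6 = 368.565
  stratum 4: (220/960)²·51.24²/22 = 6.26756
V̂(x̄_st) = 1917.93
SE(x̄_st) = √1917.93 = 43.7941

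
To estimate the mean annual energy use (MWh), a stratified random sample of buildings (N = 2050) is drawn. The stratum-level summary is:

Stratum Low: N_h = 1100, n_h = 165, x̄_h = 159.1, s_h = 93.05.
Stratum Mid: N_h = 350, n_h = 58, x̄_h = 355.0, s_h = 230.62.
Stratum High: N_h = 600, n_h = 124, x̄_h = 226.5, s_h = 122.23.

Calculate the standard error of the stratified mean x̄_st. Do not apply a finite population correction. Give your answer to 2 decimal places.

SE(x̄_st) ≈ 7.22

V̂(x̄_st) = Σ W_h² s_h²/n_h, with W_h = N_h/N and N = 2050:
  stratum Low: (1100/2050)²·93.05²/165 = 15.1087
  stratum Mid: (350/2050)²·230.62²/58 = 26.7297
  stratum High: (600/2050)²·122.23²/124 = 10.3212
V̂(x̄_st) = 52.1596
SE(x̄_st) = √52.1596 = 7.22216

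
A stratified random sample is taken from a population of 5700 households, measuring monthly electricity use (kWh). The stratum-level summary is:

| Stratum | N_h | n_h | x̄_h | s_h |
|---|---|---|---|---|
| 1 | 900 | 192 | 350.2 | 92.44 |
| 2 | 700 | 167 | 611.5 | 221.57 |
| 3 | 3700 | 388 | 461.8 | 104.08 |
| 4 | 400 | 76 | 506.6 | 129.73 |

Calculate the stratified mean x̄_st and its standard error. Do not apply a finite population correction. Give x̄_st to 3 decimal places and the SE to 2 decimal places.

x̄_st = Σ W_h x̄_h = (900·350.2 + 700·611.5 + 3700·461.8 + 400·506.6)/5700 = 465.70702
V̂(x̄_st) = Σ W_h² s_h²/n_h, with W_h = N_h/N and N = 5700:
  stratum 1: (900/5700)²·92.44²/192 = 1.10957
  stratum 2: (700/5700)²·221.57²/167 = 4.43355
  stratum 3: (3700/5700)²·104.08²/388 = 11.764
  stratum 4: (400/5700)²·129.73²/76 = 1.09053
V̂(x̄_st) = 18.3977
SE(x̄_st) = √18.3977 = 4.28925

x̄_st ≈ 465.707, SE ≈ 4.29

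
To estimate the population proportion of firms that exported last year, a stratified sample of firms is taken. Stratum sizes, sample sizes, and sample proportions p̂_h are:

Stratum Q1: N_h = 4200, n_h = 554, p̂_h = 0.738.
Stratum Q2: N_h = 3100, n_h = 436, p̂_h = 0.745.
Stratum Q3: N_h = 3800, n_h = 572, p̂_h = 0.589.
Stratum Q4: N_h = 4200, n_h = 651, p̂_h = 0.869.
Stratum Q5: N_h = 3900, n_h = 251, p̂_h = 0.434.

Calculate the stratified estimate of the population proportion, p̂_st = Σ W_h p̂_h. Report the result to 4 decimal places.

N = 19200; stratum weights W_h = N_h/N.
p̂_st = Σ W_h p̂_h = (4200·0.738 + 3100·0.745 + 3800·0.589 + 4200·0.869 + 3900·0.434)/19200 = 0.67655

p̂_st ≈ 0.6765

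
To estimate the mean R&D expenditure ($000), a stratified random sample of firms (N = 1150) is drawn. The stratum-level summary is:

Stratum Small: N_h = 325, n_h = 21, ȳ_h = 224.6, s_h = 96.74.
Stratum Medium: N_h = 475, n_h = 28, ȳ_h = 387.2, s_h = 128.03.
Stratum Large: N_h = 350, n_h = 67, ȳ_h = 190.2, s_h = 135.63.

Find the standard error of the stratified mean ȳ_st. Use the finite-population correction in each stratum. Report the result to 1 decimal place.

SE(ȳ_st) ≈ 12.2

V̂(ȳ_st) = Σ W_h² (1 − n_h/N_h) s_h²/n_h, with W_h = N_h/N and N = 1150:
  stratum Small: (325/1150)²·(1 − 21/325)·96.74²/21 = 33.2931
  stratum Medium: (475/1150)²·(1 − 28/475)·128.03²/28 = 93.9877
  stratum Large: (350/1150)²·(1 − 67/350)·135.63²/67 = 20.5634
V̂(ȳ_st) = 147.844
SE(ȳ_st) = √147.844 = 12.1591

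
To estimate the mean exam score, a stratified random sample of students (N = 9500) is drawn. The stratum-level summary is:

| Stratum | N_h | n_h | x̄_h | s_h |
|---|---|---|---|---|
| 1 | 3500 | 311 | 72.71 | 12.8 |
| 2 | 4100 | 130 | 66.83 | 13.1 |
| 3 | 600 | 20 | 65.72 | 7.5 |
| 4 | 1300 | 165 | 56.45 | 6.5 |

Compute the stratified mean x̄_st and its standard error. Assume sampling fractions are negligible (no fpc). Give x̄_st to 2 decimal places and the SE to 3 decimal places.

x̄_st ≈ 67.51, SE ≈ 0.577

x̄_st = Σ W_h x̄_h = (3500·72.71 + 4100·66.83 + 600·65.72 + 1300·56.45)/9500 = 67.50579
V̂(x̄_st) = Σ W_h² s_h²/n_h, with W_h = N_h/N and N = 9500:
  stratum 1: (3500/9500)²·12.8²/311 = 0.071507
  stratum 2: (4100/9500)²·13.1²/130 = 0.245878
  stratum 3: (600/9500)²·7.5²/20 = 0.0112188
  stratum 4: (1300/9500)²·6.5²/165 = 0.00479493
V̂(x̄_st) = 0.333399
SE(x̄_st) = √0.333399 = 0.577407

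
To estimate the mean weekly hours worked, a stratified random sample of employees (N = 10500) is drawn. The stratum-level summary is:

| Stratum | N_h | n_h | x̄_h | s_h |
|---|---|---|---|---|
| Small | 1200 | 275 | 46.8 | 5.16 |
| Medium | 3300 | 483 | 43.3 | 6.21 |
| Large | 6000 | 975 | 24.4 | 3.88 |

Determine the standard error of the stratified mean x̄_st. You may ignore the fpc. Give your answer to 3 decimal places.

V̂(x̄_st) = Σ W_h² s_h²/n_h, with W_h = N_h/N and N = 10500:
  stratum Small: (1200/10500)²·5.16²/275 = 0.00126459
  stratum Medium: (3300/10500)²·6.21²/483 = 0.00788652
  stratum Large: (6000/10500)²·3.88²/975 = 0.00504177
V̂(x̄_st) = 0.0141929
SE(x̄_st) = √0.0141929 = 0.119134

SE(x̄_st) ≈ 0.119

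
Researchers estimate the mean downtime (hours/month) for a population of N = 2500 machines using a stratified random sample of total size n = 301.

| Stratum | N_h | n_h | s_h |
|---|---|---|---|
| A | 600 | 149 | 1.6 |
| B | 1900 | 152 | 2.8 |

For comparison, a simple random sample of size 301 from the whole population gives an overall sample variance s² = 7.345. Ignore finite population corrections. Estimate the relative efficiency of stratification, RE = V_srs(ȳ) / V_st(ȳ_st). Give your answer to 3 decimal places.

RE ≈ 0.793

V̂(ȳ_st) = Σ W_h² s_h²/n_h, with W_h = N_h/N and N = 2500:
  stratum A: (600/2500)²·1.6²/149 = 0.000989638
  stratum B: (1900/2500)²·2.8²/152 = 0.029792
V_st = 0.0307816
V_srs = s²/n = 7.345/301 = 0.024402
Relative efficiency = V_srs / V_st = 0.024402/0.0307816 = 0.7927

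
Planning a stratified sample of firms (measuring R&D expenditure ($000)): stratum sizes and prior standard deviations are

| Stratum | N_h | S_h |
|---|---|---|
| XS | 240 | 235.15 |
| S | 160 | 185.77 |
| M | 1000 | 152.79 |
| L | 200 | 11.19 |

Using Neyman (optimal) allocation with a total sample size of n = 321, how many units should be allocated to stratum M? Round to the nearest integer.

Neyman allocation: n_h = n · N_h S_h / Σ N_i S_i, with n = 321.
  stratum XS: N_h·S_h = 240·235.15 = 56436.00
  stratum S: N_h·S_h = 160·185.77 = 29723.20
  stratum M: N_h·S_h = 1000·152.79 = 152790.00
  stratum L: N_h·S_h = 200·11.19 = 2238.00
Σ N_h S_h = 241187.20
n for stratum M = 321·152790.00/241187.20 = 203.351 → 203

203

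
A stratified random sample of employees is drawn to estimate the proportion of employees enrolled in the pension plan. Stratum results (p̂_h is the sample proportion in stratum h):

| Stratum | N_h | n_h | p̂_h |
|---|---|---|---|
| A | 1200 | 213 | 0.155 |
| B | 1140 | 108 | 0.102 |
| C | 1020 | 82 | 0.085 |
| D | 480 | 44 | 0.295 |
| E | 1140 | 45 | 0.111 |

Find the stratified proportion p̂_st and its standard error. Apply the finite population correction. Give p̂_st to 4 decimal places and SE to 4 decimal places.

N = 4980; stratum weights W_h = N_h/N.
p̂_st = Σ W_h p̂_h = (1200·0.155 + 1140·0.102 + 1020·0.085 + 480·0.295 + 1140·0.111)/4980 = 0.13195
V̂(p̂_st) = Σ W_h² (1 − n_h/N_h) p̂_h(1−p̂_h)/(n_h−1):
  stratum A: (1200/4980)²·(1 − 213/1200)·0.155·0.845/212 = 2.95048e-05
  stratum B: (1140/4980)²·(1 − 108/1140)·0.102·0.898/107 = 4.06087e-05
  stratum C: (1020/4980)²·(1 − 82/1020)·0.085·0.915/81 = 3.70424e-05
  stratum D: (480/4980)²·(1 − 44/480)·0.295·0.705/43 = 4.08142e-05
  stratum E: (1140/4980)²·(1 − 45/1140)·0.111·0.889/44 = 0.000112884
V̂(p̂_st) = 0.000260854; SE = √V̂ = 0.016151

p̂_st ≈ 0.1320, SE ≈ 0.0162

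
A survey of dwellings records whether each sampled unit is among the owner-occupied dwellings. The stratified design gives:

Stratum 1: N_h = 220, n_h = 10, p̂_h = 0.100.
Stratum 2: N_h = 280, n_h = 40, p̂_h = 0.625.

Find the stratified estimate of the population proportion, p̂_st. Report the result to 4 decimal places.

p̂_st ≈ 0.3940

N = 500; stratum weights W_h = N_h/N.
p̂_st = Σ W_h p̂_h = (220·0.100 + 280·0.625)/500 = 0.39400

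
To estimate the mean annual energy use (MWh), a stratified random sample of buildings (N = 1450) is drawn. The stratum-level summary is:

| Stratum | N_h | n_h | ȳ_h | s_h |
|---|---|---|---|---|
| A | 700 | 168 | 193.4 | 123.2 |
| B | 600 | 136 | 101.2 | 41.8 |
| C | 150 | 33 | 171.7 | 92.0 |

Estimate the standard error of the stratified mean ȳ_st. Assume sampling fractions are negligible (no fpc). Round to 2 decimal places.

V̂(ȳ_st) = Σ W_h² s_h²/n_h, with W_h = N_h/N and N = 1450:
  stratum A: (700/1450)²·123.2²/168 = 21.0558
  stratum B: (600/1450)²·41.8²/136 = 2.19978
  stratum C: (150/1450)²·92.0²/33 = 2.74478
V̂(ȳ_st) = 26.0004
SE(ȳ_st) = √26.0004 = 5.09906

SE(ȳ_st) ≈ 5.10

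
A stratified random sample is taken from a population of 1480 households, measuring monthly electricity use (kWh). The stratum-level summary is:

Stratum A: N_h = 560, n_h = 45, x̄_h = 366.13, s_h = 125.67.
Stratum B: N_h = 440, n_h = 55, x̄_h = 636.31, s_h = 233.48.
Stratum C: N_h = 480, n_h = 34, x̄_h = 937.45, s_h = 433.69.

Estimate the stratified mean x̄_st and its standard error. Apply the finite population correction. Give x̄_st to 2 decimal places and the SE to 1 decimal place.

x̄_st ≈ 631.75, SE ≈ 25.8

x̄_st = Σ W_h x̄_h = (560·366.13 + 440·636.31 + 480·937.45)/1480 = 631.74676
V̂(x̄_st) = Σ W_h² (1 − n_h/N_h) s_h²/n_h, with W_h = N_h/N and N = 1480:
  stratum A: (560/1480)²·(1 − 45/560)·125.67²/45 = 46.2086
  stratum B: (440/1480)²·(1 − 55/440)·233.48²/55 = 76.6526
  stratum C: (480/1480)²·(1 − 34/480)·433.69²/34 = 540.67
V̂(x̄_st) = 663.531
SE(x̄_st) = √663.531 = 25.7591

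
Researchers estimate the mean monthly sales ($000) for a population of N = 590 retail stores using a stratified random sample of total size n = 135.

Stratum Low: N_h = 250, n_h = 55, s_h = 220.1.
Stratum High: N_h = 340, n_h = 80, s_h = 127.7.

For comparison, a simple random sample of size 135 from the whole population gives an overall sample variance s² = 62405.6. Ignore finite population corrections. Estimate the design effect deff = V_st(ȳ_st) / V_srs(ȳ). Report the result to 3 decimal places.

V̂(ȳ_st) = Σ W_h² s_h²/n_h, with W_h = N_h/N and N = 590:
  stratum Low: (250/590)²·220.1²/55 = 158.144
  stratum High: (340/590)²·127.7²/80 = 67.6933
V_st = 225.838
V_srs = s²/n = 62405.6/135 = 462.264
deff = V_st / V_srs = 225.838/462.264 = 0.4885

deff ≈ 0.489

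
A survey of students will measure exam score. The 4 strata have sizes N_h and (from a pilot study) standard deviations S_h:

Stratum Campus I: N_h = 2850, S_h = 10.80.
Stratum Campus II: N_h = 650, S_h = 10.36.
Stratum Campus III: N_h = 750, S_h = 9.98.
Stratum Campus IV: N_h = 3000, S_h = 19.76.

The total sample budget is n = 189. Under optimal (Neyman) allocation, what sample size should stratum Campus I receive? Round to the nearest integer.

Neyman allocation: n_h = n · N_h S_h / Σ N_i S_i, with n = 189.
  stratum Campus I: N_h·S_h = 2850·10.80 = 30780.00
  stratum Campus II: N_h·S_h = 650·10.36 = 6734.00
  stratum Campus III: N_h·S_h = 750·9.98 = 7485.00
  stratum Campus IV: N_h·S_h = 3000·19.76 = 59280.00
Σ N_h S_h = 104279.00
n for stratum Campus I = 189·30780.00/104279.00 = 55.787 → 56

56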